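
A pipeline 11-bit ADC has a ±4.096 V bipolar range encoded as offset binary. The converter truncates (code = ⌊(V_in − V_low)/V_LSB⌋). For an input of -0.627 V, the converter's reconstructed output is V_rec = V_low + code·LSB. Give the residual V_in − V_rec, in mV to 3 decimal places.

1.000 mV

One LSB is 8.192 V / 2048 = 4.000 mV.
(-0.627 − (−4.096))/0.004 = 867.2500; ⌊·⌋ gives code 867.
Reconstructed: -0.628 V.
Difference: 0.001 V → 1.000 mV.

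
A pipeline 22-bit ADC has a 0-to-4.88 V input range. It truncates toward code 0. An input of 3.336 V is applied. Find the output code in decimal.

code 2867253

With 4194304 levels over 4.88 V, one step is 1.16 µV.
Input sits at 2867253.718 steps above V_low.
⌊·⌋(2867253.718) = 2867253.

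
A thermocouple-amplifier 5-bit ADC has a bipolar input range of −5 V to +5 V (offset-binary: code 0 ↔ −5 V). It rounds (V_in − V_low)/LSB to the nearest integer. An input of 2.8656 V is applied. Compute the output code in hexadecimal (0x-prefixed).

LSB = 10 V / 32 = 312.500 mV.
(V_in − V_low)/LSB = (2.8656 − (−5)) / 0.3125 = 25.170.
So the output code is 25.
In hexadecimal (0x-prefixed): 0x19.

code 0x19 (decimal 25)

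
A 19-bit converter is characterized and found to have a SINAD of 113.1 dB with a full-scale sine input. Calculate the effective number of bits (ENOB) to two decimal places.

18.50 bits

ENOB = (SINAD − 1.76) / 6.02 = (113.1 − 1.76)/6.02 = 18.495.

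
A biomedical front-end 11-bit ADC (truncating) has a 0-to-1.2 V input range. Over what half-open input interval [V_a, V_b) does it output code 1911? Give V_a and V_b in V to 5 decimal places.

[1.11973 V, 1.12031 V)

LSB = 1.2/2^11 = 0.586 mV.
V_a = V_low + 1911·LSB = 1.11973 V; V_b = V_low + 1912·LSB = 1.12031 V.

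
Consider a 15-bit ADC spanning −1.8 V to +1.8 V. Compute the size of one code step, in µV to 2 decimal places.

Full-scale span = 3.6 V.
LSB = 3.6 / 2^15 = 3.6 / 32768 = 0.000109863 V = 109.86 µV.

109.86 µV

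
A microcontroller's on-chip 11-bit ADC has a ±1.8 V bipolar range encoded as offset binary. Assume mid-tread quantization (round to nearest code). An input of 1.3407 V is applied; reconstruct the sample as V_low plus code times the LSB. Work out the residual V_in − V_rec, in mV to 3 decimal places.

-0.511 mV

One LSB is 3.6 V / 2048 = 1.758 mV.
Scaled input = 1786.7093 LSBs, so code = 1787.
Code 1787 maps back to (−1.8) + 1787×0.00175781 V = 1.3412109 V.
V_in − V_rec = -0.000510937 V = -0.511 mV.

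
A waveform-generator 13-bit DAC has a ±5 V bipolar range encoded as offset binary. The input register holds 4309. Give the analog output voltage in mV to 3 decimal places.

260.010 mV

LSB = 10 V / 2^13 = 1.221 mV.
V_out = (−5) + 4309 × 0.0012207 V = 0.26001 V.
= 260.010 mV.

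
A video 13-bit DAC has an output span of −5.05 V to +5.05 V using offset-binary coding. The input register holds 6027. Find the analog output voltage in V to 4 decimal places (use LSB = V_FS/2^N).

LSB = 10.1 V / 2^13 = 1.233 mV.
V_out = (−5.05) + 6027 × 0.00123291 V = 2.38075 V.

2.3807 V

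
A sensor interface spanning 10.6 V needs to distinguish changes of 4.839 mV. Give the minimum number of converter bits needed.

12 bits

Number of steps required ≥ 10.6 V / 4.839 mV = 2190.54.
Need 2^N ≥ 2190.54; 2^11 = 2048, 2^12 = 4096.
Minimum N = 12.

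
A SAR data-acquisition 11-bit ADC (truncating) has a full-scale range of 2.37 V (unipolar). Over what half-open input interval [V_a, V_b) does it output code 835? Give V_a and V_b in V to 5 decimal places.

[0.96628 V, 0.96744 V)

LSB = 2.37/2^11 = 1.157 mV.
V_a = V_low + 835·LSB = 0.966284 V; V_b = V_low + 836·LSB = 0.967441 V.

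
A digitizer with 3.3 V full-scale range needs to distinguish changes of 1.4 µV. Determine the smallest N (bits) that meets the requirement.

22 bits

Number of steps required ≥ 3.3 V / 1.4 µV = 2357142.86.
Need 2^N ≥ 2357142.86; 2^21 = 2097152, 2^22 = 4194304.
Minimum N = 22.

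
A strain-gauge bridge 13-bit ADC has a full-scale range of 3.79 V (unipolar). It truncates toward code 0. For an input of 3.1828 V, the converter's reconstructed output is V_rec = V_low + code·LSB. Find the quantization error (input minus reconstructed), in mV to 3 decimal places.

0.255 mV

Step size: 3.79 V ÷ 2^13 = 462.65 µV.
(3.1828 − 0)/0.000462646 = 6879.5508; ⌊·⌋ gives code 6879.
Reconstructed: 3.1825452 V.
Error = 3.1828 − 3.1825452 = 0.000254834 V = 0.255 mV.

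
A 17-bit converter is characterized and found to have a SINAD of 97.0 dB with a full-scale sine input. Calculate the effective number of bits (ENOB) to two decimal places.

ENOB = (SINAD − 1.76) / 6.02 = (97.0 − 1.76)/6.02 = 15.821.

15.82 bits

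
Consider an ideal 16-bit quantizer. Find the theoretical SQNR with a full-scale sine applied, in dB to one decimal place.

SNR ≈ 6.02·N + 1.76 dB = 6.02·16 + 1.76 = 98.08 dB.

98.1 dB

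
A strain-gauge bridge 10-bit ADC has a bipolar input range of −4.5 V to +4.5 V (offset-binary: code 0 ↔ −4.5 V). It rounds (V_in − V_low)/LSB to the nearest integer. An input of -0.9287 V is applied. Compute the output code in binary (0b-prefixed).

With 1024 levels over 9 V, one step is 8.789 mV.
(V_in − V_low)/LSB = (-0.9287 − (−4.5)) / 0.00878906 = 406.335.
round(406.335) = 406.
In binary (0b-prefixed): 0b110010110.

code 0b110010110 (decimal 406)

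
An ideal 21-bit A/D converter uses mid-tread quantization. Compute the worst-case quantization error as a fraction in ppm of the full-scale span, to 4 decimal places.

0.2384 ppm

Rounding → worst-case error = ½ LSB = V_FS/2^22, so 1e+06/4194304 = 0.238419 ppm of full scale.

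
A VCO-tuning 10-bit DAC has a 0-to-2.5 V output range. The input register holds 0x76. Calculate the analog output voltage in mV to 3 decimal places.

LSB = 2.5 V / 2^10 = 2.441 mV.
Code 0x76 = 118 decimal.
V_out = 0 + 118 × 0.00244141 V = 0.288086 V.
= 288.086 mV.

288.086 mV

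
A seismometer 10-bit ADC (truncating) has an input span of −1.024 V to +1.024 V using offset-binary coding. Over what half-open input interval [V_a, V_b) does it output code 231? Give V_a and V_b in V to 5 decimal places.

LSB = 2.048/2^10 = 2.000 mV.
V_a = V_low + 231·LSB = -0.562 V; V_b = V_low + 232·LSB = -0.56 V.

[-0.56200 V, -0.56000 V)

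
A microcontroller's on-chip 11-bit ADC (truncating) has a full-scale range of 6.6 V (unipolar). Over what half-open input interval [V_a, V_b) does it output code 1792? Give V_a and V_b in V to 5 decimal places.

[5.77500 V, 5.77822 V)

LSB = 6.6/2^11 = 3.223 mV.
V_a = V_low + 1792·LSB = 5.775 V; V_b = V_low + 1793·LSB = 5.77822 V.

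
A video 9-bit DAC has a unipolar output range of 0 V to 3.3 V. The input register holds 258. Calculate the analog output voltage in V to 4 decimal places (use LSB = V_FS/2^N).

LSB = 3.3 V / 2^9 = 6.445 mV.
V_out = 0 + 258 × 0.00644531 V = 1.66289 V.

1.6629 V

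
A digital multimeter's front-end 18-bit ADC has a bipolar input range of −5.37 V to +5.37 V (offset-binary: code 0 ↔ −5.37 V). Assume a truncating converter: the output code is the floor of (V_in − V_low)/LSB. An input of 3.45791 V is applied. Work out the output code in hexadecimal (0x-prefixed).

LSB = 10.74 V / 262144 = 40.97 µV.
(3.45791 − (−5.37)) / 4.09698e-05 = 215473.337 LSBs.
So the output code is 215473.
In hexadecimal (0x-prefixed): 0x349B1.

code 0x349B1 (decimal 215473)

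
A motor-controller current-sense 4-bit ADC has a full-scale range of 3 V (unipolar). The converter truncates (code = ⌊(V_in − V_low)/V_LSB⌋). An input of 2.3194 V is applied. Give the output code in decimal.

Full-scale span = 3 V; LSB = 3/2^4 = 187.500 mV.
Input sits at 12.370 steps above V_low.
So the output code is 12.

code 12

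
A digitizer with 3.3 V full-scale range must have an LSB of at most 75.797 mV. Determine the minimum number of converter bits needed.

Number of steps required ≥ 3.3 V / 75.797 mV = 43.54.
Need 2^N ≥ 43.54; 2^5 = 32, 2^6 = 64.
Minimum N = 6.

6 bits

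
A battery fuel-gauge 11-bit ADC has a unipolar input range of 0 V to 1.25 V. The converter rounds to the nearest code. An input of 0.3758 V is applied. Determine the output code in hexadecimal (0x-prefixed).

code 0x268 (decimal 616)

With 2048 levels over 1.25 V, one step is 0.610 mV.
(V_in − V_low)/LSB = (0.3758 − 0) / 0.000610352 = 615.711.
round(615.711) = 616.
In hexadecimal (0x-prefixed): 0x268.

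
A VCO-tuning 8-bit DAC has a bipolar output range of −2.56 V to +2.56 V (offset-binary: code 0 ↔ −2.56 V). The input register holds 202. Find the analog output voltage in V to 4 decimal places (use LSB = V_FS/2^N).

LSB = 5.12 V / 2^8 = 20.000 mV.
V_out = (−2.56) + 202 × 0.02 V = 1.48 V.

1.4800 V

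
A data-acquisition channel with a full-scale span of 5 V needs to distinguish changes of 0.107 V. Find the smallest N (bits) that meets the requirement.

Number of steps required ≥ 5 V / 0.107 V = 46.73.
Need 2^N ≥ 46.73; 2^5 = 32, 2^6 = 64.
Minimum N = 6.

6 bits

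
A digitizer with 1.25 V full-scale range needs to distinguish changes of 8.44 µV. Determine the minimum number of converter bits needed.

Number of steps required ≥ 1.25 V / 8.44 µV = 148104.27.
Need 2^N ≥ 148104.27; 2^17 = 131072, 2^18 = 262144.
Minimum N = 18.

18 bits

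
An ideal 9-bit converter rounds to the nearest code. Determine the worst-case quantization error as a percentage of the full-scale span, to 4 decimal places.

Rounding → worst-case error = ½ LSB = V_FS/2^10, so 100/1024 = 0.0976562 % of full scale.

0.0977 %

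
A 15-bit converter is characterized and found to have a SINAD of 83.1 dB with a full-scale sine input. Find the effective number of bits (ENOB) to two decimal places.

ENOB = (SINAD − 1.76) / 6.02 = (83.1 − 1.76)/6.02 = 13.512.

13.51 bits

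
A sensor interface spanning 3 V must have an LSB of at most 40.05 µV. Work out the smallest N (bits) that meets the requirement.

17 bits

Number of steps required ≥ 3 V / 40.05 µV = 74906.37.
Need 2^N ≥ 74906.37; 2^16 = 65536, 2^17 = 131072.
Minimum N = 17.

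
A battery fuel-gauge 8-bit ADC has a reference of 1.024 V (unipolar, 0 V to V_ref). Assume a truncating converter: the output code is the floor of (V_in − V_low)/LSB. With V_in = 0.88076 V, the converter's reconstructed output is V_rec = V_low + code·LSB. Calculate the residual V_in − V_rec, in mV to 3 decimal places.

Step size: 1.024 V ÷ 2^8 = 4.000 mV.
(0.88076 − 0)/0.004 = 220.1900; ⌊·⌋ gives code 220.
V_rec = 0 + 220·0.004 = 0.88 V.
Difference: 0.00076 V → 0.760 mV.

0.760 mV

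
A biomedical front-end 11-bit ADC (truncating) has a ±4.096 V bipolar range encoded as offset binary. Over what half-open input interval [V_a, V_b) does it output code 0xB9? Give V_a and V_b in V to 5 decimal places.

LSB = 8.192/2^11 = 4.000 mV.
Code 0xB9 = 185 decimal.
V_a = V_low + 185·LSB = -3.356 V; V_b = V_low + 186·LSB = -3.352 V.

[-3.35600 V, -3.35200 V)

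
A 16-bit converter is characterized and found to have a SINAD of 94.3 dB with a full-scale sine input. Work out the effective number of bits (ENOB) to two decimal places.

15.37 bits

ENOB = (SINAD − 1.76) / 6.02 = (94.3 − 1.76)/6.02 = 15.372.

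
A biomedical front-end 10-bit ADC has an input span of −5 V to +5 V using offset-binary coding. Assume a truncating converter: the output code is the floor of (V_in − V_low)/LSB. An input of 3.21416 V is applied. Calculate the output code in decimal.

LSB = 10 V / 1024 = 9.766 mV.
Input sits at 841.130 steps above V_low.
Floor → code 841.

code 841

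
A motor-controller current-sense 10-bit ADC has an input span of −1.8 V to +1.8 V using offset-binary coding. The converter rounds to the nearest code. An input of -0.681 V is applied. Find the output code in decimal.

code 318

LSB = 3.6 V / 1024 = 3.516 mV.
(-0.681 − (−1.8)) / 0.00351563 = 318.293 LSBs.
Round → code 318.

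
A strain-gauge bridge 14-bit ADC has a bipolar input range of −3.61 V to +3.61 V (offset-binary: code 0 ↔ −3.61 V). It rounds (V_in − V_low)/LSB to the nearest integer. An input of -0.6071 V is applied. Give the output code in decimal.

With 16384 levels over 7.22 V, one step is 440.67 µV.
Input sits at 6814.337 steps above V_low.
Round → code 6814.

code 6814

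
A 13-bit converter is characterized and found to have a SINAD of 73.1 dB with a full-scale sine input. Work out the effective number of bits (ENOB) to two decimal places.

11.85 bits

ENOB = (SINAD − 1.76) / 6.02 = (73.1 − 1.76)/6.02 = 11.850.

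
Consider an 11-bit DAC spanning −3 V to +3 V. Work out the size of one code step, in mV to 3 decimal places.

Full-scale span = 6 V.
LSB = 6 / 2^11 = 6 / 2048 = 0.00292969 V = 2.930 mV.

2.930 mV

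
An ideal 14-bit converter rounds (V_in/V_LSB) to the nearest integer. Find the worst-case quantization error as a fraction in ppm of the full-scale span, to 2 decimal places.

Rounding → worst-case error = ½ LSB = V_FS/2^15, so 1e+06/32768 = 30.5176 ppm of full scale.

30.52 ppm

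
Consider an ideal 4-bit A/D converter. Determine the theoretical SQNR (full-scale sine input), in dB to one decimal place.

25.8 dB

SNR ≈ 6.02·N + 1.76 dB = 6.02·4 + 1.76 = 25.84 dB.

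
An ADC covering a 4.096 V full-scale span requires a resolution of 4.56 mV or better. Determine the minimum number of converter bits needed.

Number of steps required ≥ 4.096 V / 4.56 mV = 898.25.
Need 2^N ≥ 898.25; 2^9 = 512, 2^10 = 1024.
Minimum N = 10.

10 bits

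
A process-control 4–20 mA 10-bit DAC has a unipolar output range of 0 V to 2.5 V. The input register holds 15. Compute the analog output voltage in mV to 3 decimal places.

36.621 mV

LSB = 2.5 V / 2^10 = 2.441 mV.
V_out = 0 + 15 × 0.00244141 V = 0.0366211 V.
= 36.621 mV.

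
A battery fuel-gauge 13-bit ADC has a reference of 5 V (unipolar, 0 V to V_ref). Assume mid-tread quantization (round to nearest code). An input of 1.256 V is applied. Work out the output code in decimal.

Full-scale span = 5 V; LSB = 5/2^13 = 0.610 mV.
(V_in − V_low)/LSB = (1.256 − 0) / 0.000610352 = 2057.830.
So the output code is 2058.

code 2058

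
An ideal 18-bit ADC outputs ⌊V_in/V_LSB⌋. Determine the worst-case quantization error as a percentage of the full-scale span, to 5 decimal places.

Truncating → worst-case error = 1 LSB = V_FS/2^18, so 100/262144 = 0.00038147 % of full scale.

0.00038 %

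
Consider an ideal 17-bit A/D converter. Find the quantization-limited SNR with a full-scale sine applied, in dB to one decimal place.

SNR ≈ 6.02·N + 1.76 dB = 6.02·17 + 1.76 = 104.10 dB.

104.1 dB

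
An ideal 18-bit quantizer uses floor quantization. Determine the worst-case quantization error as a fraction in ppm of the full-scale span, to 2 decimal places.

Truncating → worst-case error = 1 LSB = V_FS/2^18, so 1e+06/262144 = 3.8147 ppm of full scale.

3.81 ppm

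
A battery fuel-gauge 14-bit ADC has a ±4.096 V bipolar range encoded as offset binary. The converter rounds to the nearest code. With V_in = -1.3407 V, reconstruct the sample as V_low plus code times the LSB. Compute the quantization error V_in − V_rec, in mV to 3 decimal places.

-0.200 mV

One LSB is 8.192 V / 16384 = 0.500 mV.
(V_in − V_low)/LSB = (-1.3407 − (−4.096))/0.0005 = 5510.6000 → code 5511 (round).
Reconstructed: -1.3405 V.
Difference: -0.0002 V → -0.200 mV.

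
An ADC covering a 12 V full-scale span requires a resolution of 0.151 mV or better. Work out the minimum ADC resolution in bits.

17 bits

Number of steps required ≥ 12 V / 0.151 mV = 79470.20.
Need 2^N ≥ 79470.20; 2^16 = 65536, 2^17 = 131072.
Minimum N = 17.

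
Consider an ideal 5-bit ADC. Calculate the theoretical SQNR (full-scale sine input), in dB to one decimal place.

31.9 dB

SNR ≈ 6.02·N + 1.76 dB = 6.02·5 + 1.76 = 31.86 dB.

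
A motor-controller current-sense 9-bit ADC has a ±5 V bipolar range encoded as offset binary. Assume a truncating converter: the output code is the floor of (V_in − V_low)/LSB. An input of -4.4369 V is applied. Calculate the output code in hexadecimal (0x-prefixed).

Full-scale span = 10 V; LSB = 10/2^9 = 19.531 mV.
(-4.4369 − (−5)) / 0.0195312 = 28.831 LSBs.
So the output code is 28.
In hexadecimal (0x-prefixed): 0x1C.

code 0x1C (decimal 28)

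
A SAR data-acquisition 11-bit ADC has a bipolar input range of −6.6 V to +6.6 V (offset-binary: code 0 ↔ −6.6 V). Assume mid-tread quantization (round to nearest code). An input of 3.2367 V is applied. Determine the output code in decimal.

Full-scale span = 13.2 V; LSB = 13.2/2^11 = 6.445 mV.
Input sits at 1526.179 steps above V_low.
round(1526.179) = 1526.

code 1526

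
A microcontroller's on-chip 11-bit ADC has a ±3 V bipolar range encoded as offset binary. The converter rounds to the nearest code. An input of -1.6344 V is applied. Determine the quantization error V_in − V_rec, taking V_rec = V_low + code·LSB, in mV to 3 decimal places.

One LSB is 6 V / 2048 = 2.930 mV.
(V_in − V_low)/LSB = (-1.6344 − (−3))/0.00292969 = 466.1248 → code 466 (round).
Reconstructed: -1.6347656 V.
Error = -1.6344 − (−1.6347656) = 0.000365625 V = 0.366 mV.

0.366 mV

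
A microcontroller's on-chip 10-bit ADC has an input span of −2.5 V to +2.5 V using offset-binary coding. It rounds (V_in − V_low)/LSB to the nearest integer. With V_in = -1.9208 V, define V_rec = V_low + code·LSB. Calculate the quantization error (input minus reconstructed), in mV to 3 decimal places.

-1.855 mV

One LSB is 5 V / 1024 = 4.883 mV.
(-1.9208 − (−2.5))/0.00488281 = 118.6202; round gives code 119.
Code 119 maps back to (−2.5) + 119×0.00488281 V = -1.9189453 V.
V_in − V_rec = -0.00185469 V = -1.855 mV.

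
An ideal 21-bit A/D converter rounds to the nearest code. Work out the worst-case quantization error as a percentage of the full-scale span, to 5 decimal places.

Rounding → worst-case error = ½ LSB = V_FS/2^22, so 100/4194304 = 2.38419e-05 % of full scale.

0.00002 %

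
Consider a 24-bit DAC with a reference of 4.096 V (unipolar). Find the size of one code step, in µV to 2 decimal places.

0.24 µV

Full-scale span = 4.096 V.
LSB = 4.096 / 2^24 = 4.096 / 16777216 = 2.44141e-07 V = 0.24 µV.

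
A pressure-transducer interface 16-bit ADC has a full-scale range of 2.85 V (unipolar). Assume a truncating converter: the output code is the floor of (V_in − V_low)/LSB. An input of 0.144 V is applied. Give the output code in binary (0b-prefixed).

code 0b110011101111 (decimal 3311)

LSB = 2.85 V / 65536 = 43.49 µV.
Input sits at 3311.293 steps above V_low.
So the output code is 3311.
In binary (0b-prefixed): 0b110011101111.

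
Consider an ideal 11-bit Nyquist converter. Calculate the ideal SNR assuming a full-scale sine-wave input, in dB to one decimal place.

68.0 dB

SNR ≈ 6.02·N + 1.76 dB = 6.02·11 + 1.76 = 67.98 dB.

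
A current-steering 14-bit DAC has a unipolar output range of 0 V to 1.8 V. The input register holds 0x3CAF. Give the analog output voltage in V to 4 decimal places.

LSB = 1.8 V / 2^14 = 109.86 µV.
Code 0x3CAF = 15535 decimal.
V_out = 0 + 15535 × 0.000109863 V = 1.70673 V.

1.7067 V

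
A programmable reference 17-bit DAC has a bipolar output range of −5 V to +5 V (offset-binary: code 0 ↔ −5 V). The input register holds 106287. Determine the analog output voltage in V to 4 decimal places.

3.1091 V

LSB = 10 V / 2^17 = 76.29 µV.
V_out = (−5) + 106287 × 7.62939e-05 V = 3.10905 V.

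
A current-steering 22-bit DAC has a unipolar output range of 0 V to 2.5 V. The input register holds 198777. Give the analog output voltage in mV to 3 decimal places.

118.480 mV

LSB = 2.5 V / 2^22 = 0.60 µV.
V_out = 0 + 198777 × 5.96046e-07 V = 0.11848 V.
= 118.480 mV.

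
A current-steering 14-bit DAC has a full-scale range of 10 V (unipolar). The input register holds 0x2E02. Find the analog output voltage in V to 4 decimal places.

7.1887 V

LSB = 10 V / 2^14 = 0.610 mV.
Code 0x2E02 = 11778 decimal.
V_out = 0 + 11778 × 0.000610352 V = 7.18872 V.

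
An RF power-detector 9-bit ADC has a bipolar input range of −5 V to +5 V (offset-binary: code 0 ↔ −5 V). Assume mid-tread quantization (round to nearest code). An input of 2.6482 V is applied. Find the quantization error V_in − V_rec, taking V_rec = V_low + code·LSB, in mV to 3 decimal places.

Step size: 10 V ÷ 2^9 = 19.531 mV.
(V_in − V_low)/LSB = (2.6482 − (−5))/0.0195312 = 391.5878 → code 392 (round).
Reconstructed: 2.65625 V.
Difference: -0.00805 V → -8.050 mV.

-8.050 mV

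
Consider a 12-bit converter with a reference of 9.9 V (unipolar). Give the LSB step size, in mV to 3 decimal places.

Full-scale span = 9.9 V.
LSB = 9.9 / 2^12 = 9.9 / 4096 = 0.00241699 V = 2.417 mV.

2.417 mV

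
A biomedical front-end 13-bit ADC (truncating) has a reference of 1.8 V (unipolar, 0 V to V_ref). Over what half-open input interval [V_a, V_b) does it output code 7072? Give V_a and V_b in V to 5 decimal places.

[1.55391 V, 1.55413 V)

LSB = 1.8/2^13 = 219.73 µV.
V_a = V_low + 7072·LSB = 1.55391 V; V_b = V_low + 7073·LSB = 1.55413 V.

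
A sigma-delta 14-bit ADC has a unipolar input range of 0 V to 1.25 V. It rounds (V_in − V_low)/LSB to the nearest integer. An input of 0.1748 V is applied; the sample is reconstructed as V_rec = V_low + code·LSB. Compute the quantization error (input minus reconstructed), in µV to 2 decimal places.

10.57 µV

LSB = 1.25/2^14 = 76.29 µV.
Scaled input = 2291.1386 LSBs, so code = 2291.
Reconstructed: 0.17478943 V.
V_in − V_rec = 1.05713e-05 V = 10.57 µV.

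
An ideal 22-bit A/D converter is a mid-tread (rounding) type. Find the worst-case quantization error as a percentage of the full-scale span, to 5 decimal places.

Rounding → worst-case error = ½ LSB = V_FS/2^23, so 100/8388608 = 1.19209e-05 % of full scale.

0.00001 %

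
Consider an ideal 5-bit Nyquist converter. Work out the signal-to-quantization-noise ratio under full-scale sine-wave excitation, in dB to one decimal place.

31.9 dB

SNR ≈ 6.02·N + 1.76 dB = 6.02·5 + 1.76 = 31.86 dB.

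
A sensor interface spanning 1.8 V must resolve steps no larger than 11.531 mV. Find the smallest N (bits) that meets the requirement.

8 bits

Number of steps required ≥ 1.8 V / 11.531 mV = 156.10.
Need 2^N ≥ 156.10; 2^7 = 128, 2^8 = 256.
Minimum N = 8.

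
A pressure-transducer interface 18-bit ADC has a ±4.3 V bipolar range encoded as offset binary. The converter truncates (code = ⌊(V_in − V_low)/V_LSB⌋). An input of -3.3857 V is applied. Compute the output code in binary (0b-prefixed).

Full-scale span = 8.6 V; LSB = 8.6/2^18 = 32.81 µV.
Input sits at 27869.565 steps above V_low.
Floor → code 27869.
In binary (0b-prefixed): 0b110110011011101.

code 0b110110011011101 (decimal 27869)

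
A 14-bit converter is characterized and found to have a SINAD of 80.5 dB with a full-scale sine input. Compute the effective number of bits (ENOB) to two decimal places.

13.08 bits

ENOB = (SINAD − 1.76) / 6.02 = (80.5 − 1.76)/6.02 = 13.080.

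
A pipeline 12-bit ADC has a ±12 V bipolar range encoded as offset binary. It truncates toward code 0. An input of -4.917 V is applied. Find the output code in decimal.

Full-scale span = 24 V; LSB = 24/2^12 = 5.859 mV.
Input sits at 1208.832 steps above V_low.
So the output code is 1208.

code 1208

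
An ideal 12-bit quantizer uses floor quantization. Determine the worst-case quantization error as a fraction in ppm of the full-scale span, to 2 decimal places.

244.14 ppm

Truncating → worst-case error = 1 LSB = V_FS/2^12, so 1e+06/4096 = 244.141 ppm of full scale.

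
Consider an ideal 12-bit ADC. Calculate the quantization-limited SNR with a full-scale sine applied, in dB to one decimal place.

74.0 dB

SNR ≈ 6.02·N + 1.76 dB = 6.02·12 + 1.76 = 74.00 dB.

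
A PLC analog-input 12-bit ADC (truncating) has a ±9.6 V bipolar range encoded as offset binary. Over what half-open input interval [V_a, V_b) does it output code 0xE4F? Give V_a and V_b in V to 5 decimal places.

LSB = 19.2/2^12 = 4.688 mV.
Code 0xE4F = 3663 decimal.
V_a = V_low + 3663·LSB = 7.57031 V; V_b = V_low + 3664·LSB = 7.575 V.

[7.57031 V, 7.57500 V)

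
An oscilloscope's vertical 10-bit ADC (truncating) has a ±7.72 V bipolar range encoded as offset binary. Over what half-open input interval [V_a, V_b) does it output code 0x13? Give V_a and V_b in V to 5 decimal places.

[-7.43352 V, -7.41844 V)

LSB = 15.44/2^10 = 15.078 mV.
Code 0x13 = 19 decimal.
V_a = V_low + 19·LSB = -7.43352 V; V_b = V_low + 20·LSB = -7.41844 V.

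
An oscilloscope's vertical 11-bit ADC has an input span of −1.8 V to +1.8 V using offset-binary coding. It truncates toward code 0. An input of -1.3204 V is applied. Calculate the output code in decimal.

Full-scale span = 3.6 V; LSB = 3.6/2^11 = 1.758 mV.
(-1.3204 − (−1.8)) / 0.00175781 = 272.839 LSBs.
⌊·⌋(272.839) = 272.

code 272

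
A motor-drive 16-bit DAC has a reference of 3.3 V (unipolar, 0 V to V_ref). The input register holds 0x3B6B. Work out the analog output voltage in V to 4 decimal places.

0.7659 V

LSB = 3.3 V / 2^16 = 50.35 µV.
Code 0x3B6B = 15211 decimal.
V_out = 0 + 15211 × 5.0354e-05 V = 0.765935 V.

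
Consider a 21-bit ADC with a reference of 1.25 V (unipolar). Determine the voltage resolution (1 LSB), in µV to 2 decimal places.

0.60 µV

Full-scale span = 1.25 V.
LSB = 1.25 / 2^21 = 1.25 / 2097152 = 5.96046e-07 V = 0.60 µV.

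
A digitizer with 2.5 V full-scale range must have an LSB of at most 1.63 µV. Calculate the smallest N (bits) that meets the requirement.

Number of steps required ≥ 2.5 V / 1.63 µV = 1533742.33.
Need 2^N ≥ 1533742.33; 2^20 = 1048576, 2^21 = 2097152.
Minimum N = 21.

21 bits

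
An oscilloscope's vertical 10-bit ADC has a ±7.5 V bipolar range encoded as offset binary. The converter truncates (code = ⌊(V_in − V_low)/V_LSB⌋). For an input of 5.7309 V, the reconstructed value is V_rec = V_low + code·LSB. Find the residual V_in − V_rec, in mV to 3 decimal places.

3.361 mV

LSB = 15/2^10 = 14.648 mV.
Scaled input = 903.2294 LSBs, so code = 903.
Code 903 maps back to (−7.5) + 903×0.0146484 V = 5.7275391 V.
Difference: 0.00336094 V → 3.361 mV.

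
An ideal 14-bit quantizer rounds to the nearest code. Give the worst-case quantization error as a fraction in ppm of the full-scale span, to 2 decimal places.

30.52 ppm

Rounding → worst-case error = ½ LSB = V_FS/2^15, so 1e+06/32768 = 30.5176 ppm of full scale.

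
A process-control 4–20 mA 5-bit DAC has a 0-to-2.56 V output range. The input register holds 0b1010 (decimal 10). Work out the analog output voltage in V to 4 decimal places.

LSB = 2.56 V / 2^5 = 80.000 mV.
Code 0b1010 = 10 decimal.
V_out = 0 + 10 × 0.08 V = 0.8 V.

0.8000 V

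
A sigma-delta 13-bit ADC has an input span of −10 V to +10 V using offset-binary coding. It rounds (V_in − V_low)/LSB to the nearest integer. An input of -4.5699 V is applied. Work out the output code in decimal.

code 2224

LSB = 20 V / 8192 = 2.441 mV.
(-4.5699 − (−10)) / 0.00244141 = 2224.169 LSBs.
round(2224.169) = 2224.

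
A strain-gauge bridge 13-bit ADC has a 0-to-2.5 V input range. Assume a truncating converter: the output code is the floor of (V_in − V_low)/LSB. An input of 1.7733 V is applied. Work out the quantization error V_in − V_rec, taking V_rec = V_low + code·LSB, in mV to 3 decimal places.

Step size: 2.5 V ÷ 2^13 = 305.18 µV.
(1.7733 − 0)/0.000305176 = 5810.7494; ⌊·⌋ gives code 5810.
Reconstructed: 1.7730713 V.
Difference: 0.000228711 V → 0.229 mV.

0.229 mV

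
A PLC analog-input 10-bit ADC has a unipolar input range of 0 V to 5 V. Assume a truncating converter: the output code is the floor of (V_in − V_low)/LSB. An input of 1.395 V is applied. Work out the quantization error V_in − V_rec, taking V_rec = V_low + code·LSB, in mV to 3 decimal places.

LSB = 5/2^10 = 4.883 mV.
(1.395 − 0)/0.00488281 = 285.6960; ⌊·⌋ gives code 285.
Code 285 maps back to 0 + 285×0.00488281 V = 1.3916016 V.
Error = 1.395 − 1.3916016 = 0.00339844 V = 3.398 mV.

3.398 mV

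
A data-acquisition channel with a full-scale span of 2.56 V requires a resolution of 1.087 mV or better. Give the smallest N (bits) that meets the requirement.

12 bits

Number of steps required ≥ 2.56 V / 1.087 mV = 2355.11.
Need 2^N ≥ 2355.11; 2^11 = 2048, 2^12 = 4096.
Minimum N = 12.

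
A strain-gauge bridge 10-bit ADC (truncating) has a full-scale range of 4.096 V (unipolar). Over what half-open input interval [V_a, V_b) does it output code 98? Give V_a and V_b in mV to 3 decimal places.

[392.000 mV, 396.000 mV)

LSB = 4.096/2^10 = 4.000 mV.
V_a = V_low + 98·LSB = 0.392 V; V_b = V_low + 99·LSB = 0.396 V.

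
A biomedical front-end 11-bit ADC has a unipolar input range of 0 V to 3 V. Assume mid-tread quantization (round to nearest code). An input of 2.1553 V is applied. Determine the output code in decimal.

Full-scale span = 3 V; LSB = 3/2^11 = 1.465 mV.
Input sits at 1471.351 steps above V_low.
Round → code 1471.

code 1471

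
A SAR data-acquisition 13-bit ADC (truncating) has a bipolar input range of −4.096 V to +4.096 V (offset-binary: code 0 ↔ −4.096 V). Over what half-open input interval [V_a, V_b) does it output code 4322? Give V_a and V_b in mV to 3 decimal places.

LSB = 8.192/2^13 = 1.000 mV.
V_a = V_low + 4322·LSB = 0.226 V; V_b = V_low + 4323·LSB = 0.227 V.

[226.000 mV, 227.000 mV)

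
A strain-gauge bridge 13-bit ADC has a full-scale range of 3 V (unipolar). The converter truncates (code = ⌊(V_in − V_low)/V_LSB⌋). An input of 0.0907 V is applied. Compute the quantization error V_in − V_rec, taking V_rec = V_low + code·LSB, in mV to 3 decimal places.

0.246 mV

LSB = 3/2^13 = 366.21 µV.
(V_in − V_low)/LSB = (0.0907 − 0)/0.000366211 = 247.6715 → code 247 (floor).
V_rec = 0 + 247·0.000366211 = 0.090454102 V.
V_in − V_rec = 0.000245898 V = 0.246 mV.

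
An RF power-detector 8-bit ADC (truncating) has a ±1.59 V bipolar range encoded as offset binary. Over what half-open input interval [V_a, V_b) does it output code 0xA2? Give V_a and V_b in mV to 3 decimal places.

[422.344 mV, 434.766 mV)

LSB = 3.18/2^8 = 12.422 mV.
Code 0xA2 = 162 decimal.
V_a = V_low + 162·LSB = 0.422344 V; V_b = V_low + 163·LSB = 0.434766 V.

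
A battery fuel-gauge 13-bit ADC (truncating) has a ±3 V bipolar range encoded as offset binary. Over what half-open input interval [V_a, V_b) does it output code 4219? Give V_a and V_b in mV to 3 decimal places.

[90.088 mV, 90.820 mV)

LSB = 6/2^13 = 0.732 mV.
V_a = V_low + 4219·LSB = 0.0900879 V; V_b = V_low + 4220·LSB = 0.0908203 V.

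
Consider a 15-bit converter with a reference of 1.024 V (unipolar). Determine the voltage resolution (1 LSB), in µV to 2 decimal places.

31.25 µV

Full-scale span = 1.024 V.
LSB = 1.024 / 2^15 = 1.024 / 32768 = 3.125e-05 V = 31.25 µV.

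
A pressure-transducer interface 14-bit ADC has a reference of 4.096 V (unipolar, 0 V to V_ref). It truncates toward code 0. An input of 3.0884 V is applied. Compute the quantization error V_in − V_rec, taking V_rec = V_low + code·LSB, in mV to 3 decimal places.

Step size: 4.096 V ÷ 2^14 = 250.00 µV.
(V_in − V_low)/LSB = (3.0884 − 0)/0.00025 = 12353.6000 → code 12353 (floor).
Reconstructed: 3.08825 V.
Error = 3.0884 − 3.08825 = 0.00015 V = 0.150 mV.

0.150 mV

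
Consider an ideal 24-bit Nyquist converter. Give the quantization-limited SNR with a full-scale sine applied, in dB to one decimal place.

SNR ≈ 6.02·N + 1.76 dB = 6.02·24 + 1.76 = 146.24 dB.

146.2 dB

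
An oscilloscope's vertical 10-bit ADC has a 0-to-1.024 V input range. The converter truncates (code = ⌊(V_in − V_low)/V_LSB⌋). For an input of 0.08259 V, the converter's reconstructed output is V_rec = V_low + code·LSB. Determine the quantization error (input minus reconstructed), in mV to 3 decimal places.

One LSB is 1.024 V / 1024 = 1.000 mV.
Scaled input = 82.5900 LSBs, so code = 82.
Code 82 maps back to 0 + 82×0.001 V = 0.082 V.
V_in − V_rec = 0.00059 V = 0.590 mV.

0.590 mV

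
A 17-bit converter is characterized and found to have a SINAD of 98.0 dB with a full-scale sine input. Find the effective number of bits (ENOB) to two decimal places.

ENOB = (SINAD − 1.76) / 6.02 = (98.0 − 1.76)/6.02 = 15.987.

15.99 bits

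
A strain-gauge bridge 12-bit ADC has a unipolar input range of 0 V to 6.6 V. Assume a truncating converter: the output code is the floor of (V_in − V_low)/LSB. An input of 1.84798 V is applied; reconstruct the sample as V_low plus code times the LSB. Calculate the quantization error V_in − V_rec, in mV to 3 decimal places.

1.398 mV

One LSB is 6.6 V / 4096 = 1.611 mV.
(V_in − V_low)/LSB = (1.84798 − 0)/0.00161133 = 1146.8676 → code 1146 (floor).
Reconstructed: 1.846582 V.
Difference: 0.00139797 V → 1.398 mV.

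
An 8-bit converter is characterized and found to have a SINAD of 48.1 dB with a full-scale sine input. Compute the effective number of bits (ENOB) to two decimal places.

7.70 bits

ENOB = (SINAD − 1.76) / 6.02 = (48.1 − 1.76)/6.02 = 7.698.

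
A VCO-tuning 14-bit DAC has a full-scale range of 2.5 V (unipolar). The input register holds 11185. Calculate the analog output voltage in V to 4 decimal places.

1.7067 V

LSB = 2.5 V / 2^14 = 152.59 µV.
V_out = 0 + 11185 × 0.000152588 V = 1.7067 V.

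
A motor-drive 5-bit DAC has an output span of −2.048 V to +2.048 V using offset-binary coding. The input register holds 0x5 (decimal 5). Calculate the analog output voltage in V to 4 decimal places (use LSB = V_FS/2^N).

-1.4080 V

LSB = 4.096 V / 2^5 = 128.000 mV.
Code 0x5 = 5 decimal.
V_out = (−2.048) + 5 × 0.128 V = -1.408 V.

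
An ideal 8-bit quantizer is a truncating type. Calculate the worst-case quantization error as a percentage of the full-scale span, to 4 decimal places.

Truncating → worst-case error = 1 LSB = V_FS/2^8, so 100/256 = 0.390625 % of full scale.

0.3906 %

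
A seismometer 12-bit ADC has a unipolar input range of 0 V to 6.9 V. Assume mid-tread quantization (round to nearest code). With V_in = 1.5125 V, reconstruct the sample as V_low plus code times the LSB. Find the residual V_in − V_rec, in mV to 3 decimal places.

LSB = 6.9/2^12 = 1.685 mV.
(1.5125 − 0)/0.00168457 = 897.8551; round gives code 898.
Reconstructed: 1.5127441 V.
Difference: -0.000244141 V → -0.244 mV.

-0.244 mV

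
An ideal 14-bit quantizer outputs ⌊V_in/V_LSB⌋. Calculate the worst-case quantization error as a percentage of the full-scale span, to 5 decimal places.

0.00610 %

Truncating → worst-case error = 1 LSB = V_FS/2^14, so 100/16384 = 0.00610352 % of full scale.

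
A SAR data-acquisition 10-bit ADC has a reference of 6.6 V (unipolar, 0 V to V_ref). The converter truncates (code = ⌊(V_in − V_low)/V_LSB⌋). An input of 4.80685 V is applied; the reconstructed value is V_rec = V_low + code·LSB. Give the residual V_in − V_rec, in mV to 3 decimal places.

5.092 mV

LSB = 6.6/2^10 = 6.445 mV.
Scaled input = 745.7901 LSBs, so code = 745.
Reconstructed: 4.8017578 V.
V_in − V_rec = 0.00509219 V = 5.092 mV.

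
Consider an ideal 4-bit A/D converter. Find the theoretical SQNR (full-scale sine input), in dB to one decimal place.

25.8 dB

SNR ≈ 6.02·N + 1.76 dB = 6.02·4 + 1.76 = 25.84 dB.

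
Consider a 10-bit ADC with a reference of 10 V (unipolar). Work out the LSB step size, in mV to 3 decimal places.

9.766 mV

Full-scale span = 10 V.
LSB = 10 / 2^10 = 10 / 1024 = 0.00976562 V = 9.766 mV.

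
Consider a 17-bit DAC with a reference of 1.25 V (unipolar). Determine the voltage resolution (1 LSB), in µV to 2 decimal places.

9.54 µV

Full-scale span = 1.25 V.
LSB = 1.25 / 2^17 = 1.25 / 131072 = 9.53674e-06 V = 9.54 µV.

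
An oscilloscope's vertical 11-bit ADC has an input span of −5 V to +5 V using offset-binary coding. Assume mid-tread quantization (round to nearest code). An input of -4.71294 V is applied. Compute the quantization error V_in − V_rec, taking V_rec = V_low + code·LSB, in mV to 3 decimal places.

-1.026 mV

LSB = 10/2^11 = 4.883 mV.
Scaled input = 58.7899 LSBs, so code = 59.
Code 59 maps back to (−5) + 59×0.00488281 V = -4.7119141 V.
Difference: -0.00102594 V → -1.026 mV.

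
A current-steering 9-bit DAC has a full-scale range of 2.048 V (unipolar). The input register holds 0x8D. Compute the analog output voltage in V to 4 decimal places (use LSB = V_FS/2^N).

LSB = 2.048 V / 2^9 = 4.000 mV.
Code 0x8D = 141 decimal.
V_out = 0 + 141 × 0.004 V = 0.564 V.

0.5640 V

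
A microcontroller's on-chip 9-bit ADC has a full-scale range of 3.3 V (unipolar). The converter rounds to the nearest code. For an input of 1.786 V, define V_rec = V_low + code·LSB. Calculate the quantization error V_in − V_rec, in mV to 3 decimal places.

Step size: 3.3 V ÷ 2^9 = 6.445 mV.
Scaled input = 277.1006 LSBs, so code = 277.
Reconstructed: 1.7853516 V.
Error = 1.786 − 1.7853516 = 0.000648438 V = 0.648 mV.

0.648 mV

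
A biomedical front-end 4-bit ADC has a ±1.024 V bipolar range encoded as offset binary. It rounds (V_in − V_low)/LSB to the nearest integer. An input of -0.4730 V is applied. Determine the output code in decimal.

code 4

LSB = 2.048 V / 16 = 128.000 mV.
(-0.4730 − (−1.024)) / 0.128 = 4.305 LSBs.
round(4.305) = 4.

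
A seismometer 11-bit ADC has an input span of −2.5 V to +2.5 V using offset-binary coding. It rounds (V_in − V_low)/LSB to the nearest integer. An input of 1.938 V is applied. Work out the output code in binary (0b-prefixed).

code 0b11100011010 (decimal 1818)

Full-scale span = 5 V; LSB = 5/2^11 = 2.441 mV.
(1.938 − (−2.5)) / 0.00244141 = 1817.805 LSBs.
round(1817.805) = 1818.
In binary (0b-prefixed): 0b11100011010.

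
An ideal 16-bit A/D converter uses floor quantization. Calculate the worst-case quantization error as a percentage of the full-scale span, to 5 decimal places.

0.00153 %

Truncating → worst-case error = 1 LSB = V_FS/2^16, so 100/65536 = 0.00152588 % of full scale.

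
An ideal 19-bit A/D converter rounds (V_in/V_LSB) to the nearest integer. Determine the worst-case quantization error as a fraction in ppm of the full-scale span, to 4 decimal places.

0.9537 ppm

Rounding → worst-case error = ½ LSB = V_FS/2^20, so 1e+06/1048576 = 0.953674 ppm of full scale.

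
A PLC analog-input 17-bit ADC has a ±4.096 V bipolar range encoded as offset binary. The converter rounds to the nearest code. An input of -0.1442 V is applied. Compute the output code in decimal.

code 63229

Full-scale span = 8.192 V; LSB = 8.192/2^17 = 62.50 µV.
(V_in − V_low)/LSB = (-0.1442 − (−4.096)) / 6.25e-05 = 63228.800.
So the output code is 63229.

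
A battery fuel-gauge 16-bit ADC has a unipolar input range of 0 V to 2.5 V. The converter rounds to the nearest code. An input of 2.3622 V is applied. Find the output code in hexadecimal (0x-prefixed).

code 0xF1E4 (decimal 61924)

Full-scale span = 2.5 V; LSB = 2.5/2^16 = 38.15 µV.
Input sits at 61923.656 steps above V_low.
round(61923.656) = 61924.
In hexadecimal (0x-prefixed): 0xF1E4.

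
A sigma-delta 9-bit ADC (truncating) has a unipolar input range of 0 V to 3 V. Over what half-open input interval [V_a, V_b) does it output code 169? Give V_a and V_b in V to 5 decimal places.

[0.99023 V, 0.99609 V)

LSB = 3/2^9 = 5.859 mV.
V_a = V_low + 169·LSB = 0.990234 V; V_b = V_low + 170·LSB = 0.996094 V.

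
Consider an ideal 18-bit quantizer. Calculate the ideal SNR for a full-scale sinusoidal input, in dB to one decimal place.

SNR ≈ 6.02·N + 1.76 dB = 6.02·18 + 1.76 = 110.12 dB.

110.1 dB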